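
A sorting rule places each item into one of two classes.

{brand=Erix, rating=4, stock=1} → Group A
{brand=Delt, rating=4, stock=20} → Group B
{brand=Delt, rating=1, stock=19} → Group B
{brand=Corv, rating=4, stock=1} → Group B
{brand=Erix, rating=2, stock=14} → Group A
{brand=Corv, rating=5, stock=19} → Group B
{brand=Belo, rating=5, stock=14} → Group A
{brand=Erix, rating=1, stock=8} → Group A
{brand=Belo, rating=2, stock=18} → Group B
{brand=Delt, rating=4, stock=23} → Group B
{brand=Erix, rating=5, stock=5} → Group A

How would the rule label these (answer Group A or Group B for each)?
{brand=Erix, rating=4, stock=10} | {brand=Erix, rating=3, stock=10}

The rule appears to be: brand is Erix OR stock = 14.
{brand=Erix, rating=4, stock=10}: Group A (brand is Erix, stock = 10).
{brand=Erix, rating=3, stock=10}: Group A (brand is Erix, stock = 10).

Group A, Group A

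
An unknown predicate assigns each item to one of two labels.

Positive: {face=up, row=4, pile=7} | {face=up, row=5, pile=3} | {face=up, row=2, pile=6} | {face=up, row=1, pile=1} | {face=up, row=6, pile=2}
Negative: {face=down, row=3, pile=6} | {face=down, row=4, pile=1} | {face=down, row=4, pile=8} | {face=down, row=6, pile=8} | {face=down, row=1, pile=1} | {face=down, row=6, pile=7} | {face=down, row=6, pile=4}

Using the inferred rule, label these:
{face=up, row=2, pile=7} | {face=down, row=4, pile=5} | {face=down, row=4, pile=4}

Positive, Negative, Negative

Every 'Positive' example satisfies: face is up. None of the 'Negative' examples do.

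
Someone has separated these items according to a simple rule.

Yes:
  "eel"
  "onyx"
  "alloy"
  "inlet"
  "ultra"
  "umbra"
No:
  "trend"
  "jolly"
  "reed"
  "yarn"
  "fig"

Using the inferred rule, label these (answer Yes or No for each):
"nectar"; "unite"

No, Yes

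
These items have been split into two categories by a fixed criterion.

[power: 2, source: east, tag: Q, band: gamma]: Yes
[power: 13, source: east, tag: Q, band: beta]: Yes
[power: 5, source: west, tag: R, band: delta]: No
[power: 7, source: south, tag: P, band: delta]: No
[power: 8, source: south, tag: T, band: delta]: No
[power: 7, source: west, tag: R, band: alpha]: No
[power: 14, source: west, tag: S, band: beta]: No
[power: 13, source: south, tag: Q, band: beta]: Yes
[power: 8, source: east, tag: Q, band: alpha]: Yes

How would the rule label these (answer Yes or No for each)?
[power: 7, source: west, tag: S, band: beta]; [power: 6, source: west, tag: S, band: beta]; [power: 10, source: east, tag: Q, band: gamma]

The pattern is that an item is 'Yes' exactly when: tag is Q.

No, No, Yes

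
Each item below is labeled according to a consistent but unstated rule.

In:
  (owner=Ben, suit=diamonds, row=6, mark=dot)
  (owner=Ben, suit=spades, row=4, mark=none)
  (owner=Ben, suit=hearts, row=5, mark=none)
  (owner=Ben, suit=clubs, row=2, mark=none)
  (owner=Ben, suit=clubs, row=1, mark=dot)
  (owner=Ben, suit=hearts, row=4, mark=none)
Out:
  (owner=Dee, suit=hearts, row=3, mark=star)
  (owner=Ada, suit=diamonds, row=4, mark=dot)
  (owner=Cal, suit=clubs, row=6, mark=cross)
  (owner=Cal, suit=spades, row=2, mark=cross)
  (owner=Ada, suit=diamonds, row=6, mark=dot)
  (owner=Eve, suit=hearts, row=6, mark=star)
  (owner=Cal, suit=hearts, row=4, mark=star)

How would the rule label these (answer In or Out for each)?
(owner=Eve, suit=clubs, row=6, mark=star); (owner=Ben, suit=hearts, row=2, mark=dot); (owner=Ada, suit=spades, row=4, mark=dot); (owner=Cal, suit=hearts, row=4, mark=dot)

'In' ⟺ owner is Ben.
Out: (owner=Eve, suit=clubs, row=6, mark=star), since owner is Eve.
In: (owner=Ben, suit=hearts, row=2, mark=dot), since owner is Ben.
Out: (owner=Ada, suit=spades, row=4, mark=dot), since owner is Ada.
Out: (owner=Cal, suit=hearts, row=4, mark=dot), since owner is Cal.

Out, In, Out, Out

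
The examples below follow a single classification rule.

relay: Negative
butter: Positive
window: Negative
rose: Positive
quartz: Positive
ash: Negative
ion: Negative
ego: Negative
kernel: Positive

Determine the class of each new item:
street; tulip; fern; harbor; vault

Positive, Negative, Positive, Positive, Negative

Every 'Positive' example satisfies: even length AND contains 'r'. None of the 'Negative' examples do.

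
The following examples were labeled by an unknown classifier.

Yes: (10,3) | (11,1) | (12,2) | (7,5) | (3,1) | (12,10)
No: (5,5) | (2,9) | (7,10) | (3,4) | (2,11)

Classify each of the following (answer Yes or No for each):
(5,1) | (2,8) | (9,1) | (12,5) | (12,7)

Looking at the examples, the only property every 'Yes' case has and every 'No' case lacks is: first > second.

Yes, No, Yes, Yes, Yes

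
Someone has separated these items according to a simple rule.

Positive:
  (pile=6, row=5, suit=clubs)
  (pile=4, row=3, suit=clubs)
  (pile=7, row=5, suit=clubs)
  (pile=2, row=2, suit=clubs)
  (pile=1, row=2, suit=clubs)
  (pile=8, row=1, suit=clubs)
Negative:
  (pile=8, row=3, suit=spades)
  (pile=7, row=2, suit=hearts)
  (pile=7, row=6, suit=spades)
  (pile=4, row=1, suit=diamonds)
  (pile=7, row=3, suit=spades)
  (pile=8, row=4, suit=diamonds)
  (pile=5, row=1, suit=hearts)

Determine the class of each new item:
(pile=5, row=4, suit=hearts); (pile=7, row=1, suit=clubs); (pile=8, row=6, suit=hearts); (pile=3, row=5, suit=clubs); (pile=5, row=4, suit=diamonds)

Negative, Positive, Negative, Positive, Negative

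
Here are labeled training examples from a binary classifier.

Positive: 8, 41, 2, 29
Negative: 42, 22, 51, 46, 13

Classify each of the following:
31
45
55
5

Negative, Negative, Negative, Positive

The rule appears to be: ≡ 2 (mod 3).
31 — 31 mod 3 = 1, hence Negative.
45 — 45 mod 3 = 0, hence Negative.
55 — 55 mod 3 = 1, hence Negative.
5 — 5 mod 3 = 2, hence Positive.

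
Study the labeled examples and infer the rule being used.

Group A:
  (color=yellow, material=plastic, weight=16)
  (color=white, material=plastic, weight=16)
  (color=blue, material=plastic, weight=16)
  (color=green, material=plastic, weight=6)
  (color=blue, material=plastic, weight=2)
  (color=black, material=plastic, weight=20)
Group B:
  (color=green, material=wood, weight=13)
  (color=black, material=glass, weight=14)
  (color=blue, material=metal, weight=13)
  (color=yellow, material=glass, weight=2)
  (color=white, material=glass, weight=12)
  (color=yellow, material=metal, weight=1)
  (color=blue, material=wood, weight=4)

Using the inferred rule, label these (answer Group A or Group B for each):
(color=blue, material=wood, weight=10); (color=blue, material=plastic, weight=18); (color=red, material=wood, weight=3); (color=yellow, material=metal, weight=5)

Group B, Group A, Group B, Group B

Looking at the examples, the only property every 'Group A' case has and every 'Group B' case lacks is: material is plastic.
(color=blue, material=wood, weight=10) — material is wood, hence Group B.
(color=blue, material=plastic, weight=18) — material is plastic, hence Group A.
(color=red, material=wood, weight=3) — material is wood, hence Group B.
(color=yellow, material=metal, weight=5) — material is metal, hence Group B.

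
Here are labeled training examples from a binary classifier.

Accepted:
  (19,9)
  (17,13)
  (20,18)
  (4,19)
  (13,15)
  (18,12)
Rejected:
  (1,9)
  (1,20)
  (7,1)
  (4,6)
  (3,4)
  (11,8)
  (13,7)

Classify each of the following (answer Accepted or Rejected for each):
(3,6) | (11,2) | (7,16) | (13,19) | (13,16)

Rejected, Rejected, Accepted, Accepted, Accepted

A rule that fits every label: sum ≥ 23 — true of each 'Accepted' example, false of each 'Rejected' one.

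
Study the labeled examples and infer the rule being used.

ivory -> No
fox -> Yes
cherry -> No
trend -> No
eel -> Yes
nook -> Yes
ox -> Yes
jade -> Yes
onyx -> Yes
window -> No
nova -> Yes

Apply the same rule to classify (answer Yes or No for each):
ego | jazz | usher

Yes, Yes, No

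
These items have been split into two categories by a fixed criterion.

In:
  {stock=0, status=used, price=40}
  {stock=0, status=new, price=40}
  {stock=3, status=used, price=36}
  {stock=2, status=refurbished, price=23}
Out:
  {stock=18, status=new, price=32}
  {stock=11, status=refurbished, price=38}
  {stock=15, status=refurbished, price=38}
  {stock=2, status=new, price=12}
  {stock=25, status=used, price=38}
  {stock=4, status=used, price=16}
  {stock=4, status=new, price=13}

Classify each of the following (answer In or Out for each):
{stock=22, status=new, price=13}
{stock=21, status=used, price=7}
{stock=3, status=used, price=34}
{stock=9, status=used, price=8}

A rule that fits every label: stock ≤ 3 AND price ≥ 13 — true of each 'In' example, false of each 'Out' one.
{stock=22, status=new, price=13}: Out (stock = 22, price = 13). {stock=21, status=used, price=7}: Out (stock = 21, price = 7). {stock=3, status=used, price=34}: In (stock = 3, price = 34). {stock=9, status=used, price=8}: Out (stock = 9, price = 8).

Out, Out, In, Out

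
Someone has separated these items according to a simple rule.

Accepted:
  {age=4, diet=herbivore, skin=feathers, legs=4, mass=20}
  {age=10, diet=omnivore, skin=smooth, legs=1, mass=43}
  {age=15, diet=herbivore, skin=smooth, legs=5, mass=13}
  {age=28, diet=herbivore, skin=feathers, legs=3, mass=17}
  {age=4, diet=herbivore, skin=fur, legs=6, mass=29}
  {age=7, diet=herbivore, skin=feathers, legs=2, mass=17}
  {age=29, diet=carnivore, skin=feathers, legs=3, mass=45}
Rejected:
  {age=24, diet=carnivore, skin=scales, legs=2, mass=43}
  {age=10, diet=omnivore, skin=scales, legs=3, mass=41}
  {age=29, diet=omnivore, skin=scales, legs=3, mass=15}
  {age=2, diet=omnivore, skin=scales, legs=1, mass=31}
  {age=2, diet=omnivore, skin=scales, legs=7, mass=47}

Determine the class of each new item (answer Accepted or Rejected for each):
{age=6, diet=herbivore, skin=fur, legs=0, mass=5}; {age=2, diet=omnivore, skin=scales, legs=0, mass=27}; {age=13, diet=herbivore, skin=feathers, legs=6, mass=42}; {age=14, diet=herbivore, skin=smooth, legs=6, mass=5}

The pattern is that an item is 'Accepted' exactly when: skin is not scales.
{age=6, diet=herbivore, skin=fur, legs=0, mass=5} — skin is fur, hence Accepted. {age=2, diet=omnivore, skin=scales, legs=0, mass=27} — skin is scales, hence Rejected. {age=13, diet=herbivore, skin=feathers, legs=6, mass=42} — skin is feathers, hence Accepted. {age=14, diet=herbivore, skin=smooth, legs=6, mass=5} — skin is smooth, hence Accepted.

Accepted, Rejected, Accepted, Accepted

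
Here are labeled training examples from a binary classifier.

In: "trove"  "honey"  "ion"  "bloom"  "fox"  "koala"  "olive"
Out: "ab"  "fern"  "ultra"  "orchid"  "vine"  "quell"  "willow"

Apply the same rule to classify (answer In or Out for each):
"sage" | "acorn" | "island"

The rule appears to be: odd length AND contains 'o'.

Out, In, Out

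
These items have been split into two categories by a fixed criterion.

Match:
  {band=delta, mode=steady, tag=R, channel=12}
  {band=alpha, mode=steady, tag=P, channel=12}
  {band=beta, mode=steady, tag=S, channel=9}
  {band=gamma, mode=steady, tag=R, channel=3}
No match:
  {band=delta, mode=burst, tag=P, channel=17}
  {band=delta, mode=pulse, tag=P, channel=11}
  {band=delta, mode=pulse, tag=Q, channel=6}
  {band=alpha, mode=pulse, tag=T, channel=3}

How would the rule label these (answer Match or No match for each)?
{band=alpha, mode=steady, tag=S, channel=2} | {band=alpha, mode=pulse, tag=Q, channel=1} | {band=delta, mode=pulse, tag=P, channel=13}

Match, No match, No match

The simplest hypothesis consistent with all the labels is: mode is steady.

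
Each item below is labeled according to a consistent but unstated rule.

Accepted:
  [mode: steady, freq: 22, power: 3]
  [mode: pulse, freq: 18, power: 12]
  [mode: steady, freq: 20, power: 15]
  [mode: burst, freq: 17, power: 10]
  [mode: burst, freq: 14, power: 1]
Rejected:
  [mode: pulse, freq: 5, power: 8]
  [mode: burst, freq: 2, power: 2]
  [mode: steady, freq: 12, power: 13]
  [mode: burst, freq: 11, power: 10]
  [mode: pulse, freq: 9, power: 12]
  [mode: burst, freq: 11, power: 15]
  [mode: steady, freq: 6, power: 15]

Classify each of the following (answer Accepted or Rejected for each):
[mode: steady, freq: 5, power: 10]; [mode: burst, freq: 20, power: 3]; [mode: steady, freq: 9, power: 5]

Rule: freq ≥ 14. This holds for each 'Accepted' example and fails for each 'Rejected' one.
[mode: steady, freq: 5, power: 10] — freq = 5, hence Rejected. [mode: burst, freq: 20, power: 3] — freq = 20, hence Accepted. [mode: steady, freq: 9, power: 5] — freq = 9, hence Rejected.

Rejected, Accepted, Rejected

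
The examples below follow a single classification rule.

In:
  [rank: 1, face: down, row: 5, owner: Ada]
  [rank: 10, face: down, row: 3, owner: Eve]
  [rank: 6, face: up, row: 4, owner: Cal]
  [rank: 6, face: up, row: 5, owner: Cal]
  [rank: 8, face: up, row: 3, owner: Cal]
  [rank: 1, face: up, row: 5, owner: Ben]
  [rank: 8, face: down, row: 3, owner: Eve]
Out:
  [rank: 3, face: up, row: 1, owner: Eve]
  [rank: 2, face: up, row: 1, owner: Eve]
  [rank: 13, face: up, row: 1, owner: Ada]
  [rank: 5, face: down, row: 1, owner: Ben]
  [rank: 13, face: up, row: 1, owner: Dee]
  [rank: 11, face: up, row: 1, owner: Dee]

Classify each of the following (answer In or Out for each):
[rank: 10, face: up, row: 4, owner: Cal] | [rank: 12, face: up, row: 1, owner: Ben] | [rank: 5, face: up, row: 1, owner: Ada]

The rule appears to be: row ≥ 3.
[rank: 10, face: up, row: 4, owner: Cal]: In (row = 4). [rank: 12, face: up, row: 1, owner: Ben]: Out (row = 1). [rank: 5, face: up, row: 1, owner: Ada]: Out (row = 1).

In, Out, Out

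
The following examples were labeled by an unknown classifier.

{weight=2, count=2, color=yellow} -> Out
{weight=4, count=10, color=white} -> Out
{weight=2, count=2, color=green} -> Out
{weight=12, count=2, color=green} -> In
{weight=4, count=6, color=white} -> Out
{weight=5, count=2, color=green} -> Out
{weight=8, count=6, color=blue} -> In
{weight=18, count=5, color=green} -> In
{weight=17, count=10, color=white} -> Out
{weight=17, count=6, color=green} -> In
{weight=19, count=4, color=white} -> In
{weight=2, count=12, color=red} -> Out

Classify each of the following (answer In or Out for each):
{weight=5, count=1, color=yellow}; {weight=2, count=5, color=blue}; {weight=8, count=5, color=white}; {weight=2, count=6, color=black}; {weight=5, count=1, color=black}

The distinguishing property — count ≤ 6 AND weight ≥ 8 — holds for all the 'In' cases and none of the 'Out' cases.
{weight=5, count=1, color=yellow}: Out (count = 1, weight = 5). {weight=2, count=5, color=blue}: Out (count = 5, weight = 2). {weight=8, count=5, color=white}: In (count = 5, weight = 8). {weight=2, count=6, color=black}: Out (count = 6, weight = 2). {weight=5, count=1, color=black}: Out (count = 1, weight = 5).

Out, Out, In, Out, Out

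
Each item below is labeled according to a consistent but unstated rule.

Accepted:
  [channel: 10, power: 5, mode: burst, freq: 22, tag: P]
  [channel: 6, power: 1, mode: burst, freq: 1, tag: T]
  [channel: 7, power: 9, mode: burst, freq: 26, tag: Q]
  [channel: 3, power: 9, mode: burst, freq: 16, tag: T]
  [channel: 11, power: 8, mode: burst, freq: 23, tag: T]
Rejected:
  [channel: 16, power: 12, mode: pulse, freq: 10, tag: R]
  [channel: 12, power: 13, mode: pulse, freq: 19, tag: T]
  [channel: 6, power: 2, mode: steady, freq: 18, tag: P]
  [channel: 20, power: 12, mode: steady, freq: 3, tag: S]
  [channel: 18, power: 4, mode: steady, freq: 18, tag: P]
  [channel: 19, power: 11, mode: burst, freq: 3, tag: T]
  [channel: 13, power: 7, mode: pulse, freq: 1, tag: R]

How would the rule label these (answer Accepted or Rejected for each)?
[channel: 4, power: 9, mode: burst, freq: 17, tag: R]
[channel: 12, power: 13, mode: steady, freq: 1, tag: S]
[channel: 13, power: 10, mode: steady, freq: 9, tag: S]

Accepted, Rejected, Rejected

The distinguishing property — mode is burst AND power ≤ 9 — holds for all the 'Accepted' cases and none of the 'Rejected' cases.
[channel: 4, power: 9, mode: burst, freq: 17, tag: R]: mode is burst, power = 9, passes → Accepted.
[channel: 12, power: 13, mode: steady, freq: 1, tag: S]: mode is steady, power = 13, doesn't match → Rejected.
[channel: 13, power: 10, mode: steady, freq: 9, tag: S]: mode is steady, power = 10, doesn't match → Rejected.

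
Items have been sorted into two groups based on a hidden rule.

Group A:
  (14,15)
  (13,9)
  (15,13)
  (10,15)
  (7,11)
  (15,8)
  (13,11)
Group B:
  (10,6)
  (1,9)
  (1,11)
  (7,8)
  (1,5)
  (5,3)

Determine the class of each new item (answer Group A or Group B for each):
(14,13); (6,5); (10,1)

The classifier is using: sum ≥ 18.
(14,13): Group A (14+13 = 27). (6,5): Group B (6+5 = 11). (10,1): Group B (10+1 = 11).

Group A, Group B, Group B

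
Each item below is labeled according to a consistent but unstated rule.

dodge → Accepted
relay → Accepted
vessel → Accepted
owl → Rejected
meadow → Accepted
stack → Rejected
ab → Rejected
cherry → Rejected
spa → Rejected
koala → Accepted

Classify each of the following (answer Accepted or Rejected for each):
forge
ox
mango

Accepted, Rejected, Accepted

A rule that fits every label: has ≥ 2 vowels — true of each 'Accepted' example, false of each 'Rejected' one.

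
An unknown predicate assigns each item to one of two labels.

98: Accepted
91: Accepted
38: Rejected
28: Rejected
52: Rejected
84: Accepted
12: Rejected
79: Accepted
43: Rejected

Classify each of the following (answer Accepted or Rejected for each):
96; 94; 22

Accepted, Accepted, Rejected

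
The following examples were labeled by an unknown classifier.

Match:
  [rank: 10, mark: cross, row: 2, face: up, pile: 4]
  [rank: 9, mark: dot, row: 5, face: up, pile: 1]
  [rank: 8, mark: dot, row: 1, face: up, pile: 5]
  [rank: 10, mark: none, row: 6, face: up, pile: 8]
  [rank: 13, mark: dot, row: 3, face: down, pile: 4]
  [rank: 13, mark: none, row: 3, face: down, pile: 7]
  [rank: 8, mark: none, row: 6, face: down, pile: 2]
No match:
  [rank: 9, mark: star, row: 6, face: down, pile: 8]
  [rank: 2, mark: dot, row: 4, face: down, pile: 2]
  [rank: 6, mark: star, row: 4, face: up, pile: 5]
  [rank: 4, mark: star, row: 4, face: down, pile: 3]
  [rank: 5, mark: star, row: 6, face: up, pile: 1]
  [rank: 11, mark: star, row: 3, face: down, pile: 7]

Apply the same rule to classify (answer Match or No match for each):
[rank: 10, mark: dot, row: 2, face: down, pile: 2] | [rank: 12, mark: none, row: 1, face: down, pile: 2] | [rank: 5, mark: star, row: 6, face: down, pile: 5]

A rule that fits every label: mark is not star AND rank ≥ 4 — true of each 'Match' example, false of each 'No match' one.
[rank: 10, mark: dot, row: 2, face: down, pile: 2]: Match (mark is dot, rank = 10). [rank: 12, mark: none, row: 1, face: down, pile: 2]: Match (mark is none, rank = 12). [rank: 5, mark: star, row: 6, face: down, pile: 5]: No match (mark is star, rank = 5).

Match, Match, No match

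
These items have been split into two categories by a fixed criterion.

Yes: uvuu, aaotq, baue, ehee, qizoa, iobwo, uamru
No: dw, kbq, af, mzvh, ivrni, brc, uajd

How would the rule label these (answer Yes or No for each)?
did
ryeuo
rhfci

The rule appears to be: has ≥ 3 vowels.
did → 1 vowel → No.
ryeuo → 3 vowels → Yes.
rhfci → 1 vowel → No.

No, Yes, No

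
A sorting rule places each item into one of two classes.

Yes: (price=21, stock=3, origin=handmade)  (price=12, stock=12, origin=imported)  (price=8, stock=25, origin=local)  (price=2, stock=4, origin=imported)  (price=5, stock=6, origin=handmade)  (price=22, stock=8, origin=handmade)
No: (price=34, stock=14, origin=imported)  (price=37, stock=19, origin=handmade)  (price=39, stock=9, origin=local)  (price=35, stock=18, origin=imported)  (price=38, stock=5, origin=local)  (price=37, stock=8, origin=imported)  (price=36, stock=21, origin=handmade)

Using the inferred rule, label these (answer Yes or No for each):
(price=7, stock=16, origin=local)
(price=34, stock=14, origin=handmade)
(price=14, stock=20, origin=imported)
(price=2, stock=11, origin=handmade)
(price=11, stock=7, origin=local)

The classifier is using: price ≤ 22.

Yes, No, Yes, Yes, Yes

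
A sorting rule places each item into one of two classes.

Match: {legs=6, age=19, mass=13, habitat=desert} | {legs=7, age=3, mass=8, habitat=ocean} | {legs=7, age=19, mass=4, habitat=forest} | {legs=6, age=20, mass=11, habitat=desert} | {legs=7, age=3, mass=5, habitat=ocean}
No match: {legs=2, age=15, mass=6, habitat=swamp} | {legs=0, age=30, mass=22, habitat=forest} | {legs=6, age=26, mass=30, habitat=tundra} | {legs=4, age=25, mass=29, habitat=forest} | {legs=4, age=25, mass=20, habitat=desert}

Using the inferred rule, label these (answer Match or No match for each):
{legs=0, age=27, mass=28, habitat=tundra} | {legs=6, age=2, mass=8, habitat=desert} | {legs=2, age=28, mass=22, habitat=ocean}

No match, Match, No match

The rule appears to be: age ≤ 20 AND legs ≥ 4.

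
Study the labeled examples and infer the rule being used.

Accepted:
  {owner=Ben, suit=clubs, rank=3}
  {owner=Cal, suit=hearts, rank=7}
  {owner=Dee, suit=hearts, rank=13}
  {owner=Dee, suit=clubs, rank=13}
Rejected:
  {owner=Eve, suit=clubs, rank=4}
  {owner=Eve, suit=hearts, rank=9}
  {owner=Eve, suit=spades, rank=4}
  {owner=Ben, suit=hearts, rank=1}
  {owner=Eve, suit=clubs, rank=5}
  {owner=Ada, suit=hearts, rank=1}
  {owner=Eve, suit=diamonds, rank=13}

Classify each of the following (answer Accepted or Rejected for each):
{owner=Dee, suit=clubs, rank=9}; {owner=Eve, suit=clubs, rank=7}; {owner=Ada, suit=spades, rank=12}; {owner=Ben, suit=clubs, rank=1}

Accepted, Rejected, Accepted, Rejected

Rule: owner is not Eve AND rank ≥ 3. This holds for each 'Accepted' example and fails for each 'Rejected' one.
{owner=Dee, suit=clubs, rank=9}: Accepted (owner is Dee, rank = 9).
{owner=Eve, suit=clubs, rank=7}: Rejected (owner is Eve, rank = 7).
{owner=Ada, suit=spades, rank=12}: Accepted (owner is Ada, rank = 12).
{owner=Ben, suit=clubs, rank=1}: Rejected (owner is Ben, rank = 1).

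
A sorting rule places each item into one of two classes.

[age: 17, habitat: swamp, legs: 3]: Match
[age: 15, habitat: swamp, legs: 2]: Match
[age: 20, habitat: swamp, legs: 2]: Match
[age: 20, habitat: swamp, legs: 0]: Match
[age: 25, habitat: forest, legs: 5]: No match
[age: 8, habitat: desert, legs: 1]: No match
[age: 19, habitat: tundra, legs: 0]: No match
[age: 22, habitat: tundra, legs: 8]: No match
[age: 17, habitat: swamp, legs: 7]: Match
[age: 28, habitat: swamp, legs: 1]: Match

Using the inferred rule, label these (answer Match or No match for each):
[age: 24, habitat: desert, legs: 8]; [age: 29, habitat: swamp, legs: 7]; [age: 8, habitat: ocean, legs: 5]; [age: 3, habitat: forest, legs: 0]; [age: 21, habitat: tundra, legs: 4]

Rule: habitat is swamp. This holds for each 'Match' example and fails for each 'No match' one.
[age: 24, habitat: desert, legs: 8]: habitat is desert — fails the rule, so No match. [age: 29, habitat: swamp, legs: 7]: habitat is swamp — fits, so Match. [age: 8, habitat: ocean, legs: 5]: habitat is ocean — fails the rule, so No match. [age: 3, habitat: forest, legs: 0]: habitat is forest — fails the rule, so No match. [age: 21, habitat: tundra, legs: 4]: habitat is tundra — fails the rule, so No match.

No match, Match, No match, No match, No match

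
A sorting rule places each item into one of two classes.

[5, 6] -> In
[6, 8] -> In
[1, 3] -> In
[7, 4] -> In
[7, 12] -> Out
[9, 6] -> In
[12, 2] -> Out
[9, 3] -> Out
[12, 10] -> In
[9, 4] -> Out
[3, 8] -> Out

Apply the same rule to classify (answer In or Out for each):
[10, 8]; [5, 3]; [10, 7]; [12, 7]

In, In, In, Out

One predicate separates the groups cleanly: |first − second| ≤ 3.
[10, 8] — |10−8| = 2, hence In.
[5, 3] — |5−3| = 2, hence In.
[10, 7] — |10−7| = 3, hence In.
[12, 7] — |12−7| = 5, hence Out.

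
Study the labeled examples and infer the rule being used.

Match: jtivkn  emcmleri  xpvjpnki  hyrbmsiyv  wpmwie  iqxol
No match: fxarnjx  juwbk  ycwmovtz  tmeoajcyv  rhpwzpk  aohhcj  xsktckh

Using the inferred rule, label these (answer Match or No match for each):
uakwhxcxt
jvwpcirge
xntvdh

A rule that fits every label: contains 'i' — true of each 'Match' example, false of each 'No match' one.

No match, Match, No match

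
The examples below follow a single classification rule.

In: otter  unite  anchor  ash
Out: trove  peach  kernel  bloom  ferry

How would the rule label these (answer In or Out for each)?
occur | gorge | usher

In, Out, In

'In' ⟺ starts with a vowel.
In: occur, since starts with 'o'.
Out: gorge, since starts with 'g'.
In: usher, since starts with 'u'.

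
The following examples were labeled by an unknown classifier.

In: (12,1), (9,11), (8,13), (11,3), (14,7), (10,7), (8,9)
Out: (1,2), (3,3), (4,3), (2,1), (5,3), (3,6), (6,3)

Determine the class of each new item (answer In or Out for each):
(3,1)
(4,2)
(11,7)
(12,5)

All 'In' examples share one property — sum ≥ 13 — and every 'Out' example lacks it.

Out, Out, In, In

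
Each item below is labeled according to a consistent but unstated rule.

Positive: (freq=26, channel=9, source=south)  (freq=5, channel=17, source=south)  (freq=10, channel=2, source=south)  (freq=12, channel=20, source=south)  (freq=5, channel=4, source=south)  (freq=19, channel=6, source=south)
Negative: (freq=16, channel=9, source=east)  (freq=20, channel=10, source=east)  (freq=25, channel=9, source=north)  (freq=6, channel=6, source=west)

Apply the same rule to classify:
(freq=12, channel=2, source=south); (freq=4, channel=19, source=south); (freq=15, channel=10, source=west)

Positive, Positive, Negative

Comparing the two groups points to one rule — source is south.
(freq=12, channel=2, source=south) → source is south → Positive. (freq=4, channel=19, source=south) → source is south → Positive. (freq=15, channel=10, source=west) → source is west → Negative.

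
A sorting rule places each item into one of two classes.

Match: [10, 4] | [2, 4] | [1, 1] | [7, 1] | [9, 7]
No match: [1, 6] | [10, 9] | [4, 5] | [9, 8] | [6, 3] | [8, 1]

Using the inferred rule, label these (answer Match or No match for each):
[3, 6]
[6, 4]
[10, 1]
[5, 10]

Every 'Match' example satisfies: sum is even. None of the 'No match' examples do.
No match: [3, 6], since 3+6 = 9.
Match: [6, 4], since 6+4 = 10.
No match: [10, 1], since 10+1 = 11.
No match: [5, 10], since 5+10 = 15.

No match, Match, No match, No match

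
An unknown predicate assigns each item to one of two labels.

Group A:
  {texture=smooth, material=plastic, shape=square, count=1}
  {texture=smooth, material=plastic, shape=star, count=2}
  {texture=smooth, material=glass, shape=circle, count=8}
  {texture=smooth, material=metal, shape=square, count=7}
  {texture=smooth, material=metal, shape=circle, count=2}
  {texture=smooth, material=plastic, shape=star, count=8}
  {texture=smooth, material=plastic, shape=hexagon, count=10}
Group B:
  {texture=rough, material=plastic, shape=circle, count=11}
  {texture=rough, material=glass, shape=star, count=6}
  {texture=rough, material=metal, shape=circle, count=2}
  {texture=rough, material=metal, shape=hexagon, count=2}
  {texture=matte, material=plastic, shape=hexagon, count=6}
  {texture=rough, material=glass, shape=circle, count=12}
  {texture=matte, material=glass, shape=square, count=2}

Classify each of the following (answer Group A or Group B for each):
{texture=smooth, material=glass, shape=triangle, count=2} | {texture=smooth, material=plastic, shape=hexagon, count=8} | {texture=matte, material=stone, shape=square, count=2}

Checking candidate rules against both groups, what survives is: texture is smooth.
Group A: {texture=smooth, material=glass, shape=triangle, count=2}, since texture is smooth.
Group A: {texture=smooth, material=plastic, shape=hexagon, count=8}, since texture is smooth.
Group B: {texture=matte, material=stone, shape=square, count=2}, since texture is matte.

Group A, Group A, Group B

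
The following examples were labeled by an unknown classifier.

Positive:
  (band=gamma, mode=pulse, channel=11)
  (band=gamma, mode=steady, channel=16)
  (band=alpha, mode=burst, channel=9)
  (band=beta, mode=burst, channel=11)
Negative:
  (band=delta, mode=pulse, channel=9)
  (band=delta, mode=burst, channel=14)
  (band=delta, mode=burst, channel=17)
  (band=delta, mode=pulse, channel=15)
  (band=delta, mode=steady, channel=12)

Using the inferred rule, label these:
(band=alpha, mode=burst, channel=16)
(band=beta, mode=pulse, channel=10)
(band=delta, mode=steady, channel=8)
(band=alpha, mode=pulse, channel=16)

Positive, Positive, Negative, Positive

'Positive' ⟺ band is not delta.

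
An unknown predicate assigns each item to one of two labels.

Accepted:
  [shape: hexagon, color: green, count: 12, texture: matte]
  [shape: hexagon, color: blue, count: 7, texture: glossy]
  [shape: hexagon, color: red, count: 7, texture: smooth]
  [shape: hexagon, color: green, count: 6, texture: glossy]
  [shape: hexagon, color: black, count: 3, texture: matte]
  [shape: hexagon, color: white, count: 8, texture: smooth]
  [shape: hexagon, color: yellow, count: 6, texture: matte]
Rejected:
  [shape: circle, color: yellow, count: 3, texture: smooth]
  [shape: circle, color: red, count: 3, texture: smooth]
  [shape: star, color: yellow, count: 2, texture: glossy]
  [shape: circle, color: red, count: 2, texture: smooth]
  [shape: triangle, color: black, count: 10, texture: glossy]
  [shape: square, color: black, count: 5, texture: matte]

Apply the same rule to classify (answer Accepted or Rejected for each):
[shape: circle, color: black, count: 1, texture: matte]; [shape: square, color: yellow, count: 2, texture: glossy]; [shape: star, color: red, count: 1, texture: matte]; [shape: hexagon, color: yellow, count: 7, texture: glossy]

Rejected, Rejected, Rejected, Accepted

Comparing the two groups points to one rule — shape is hexagon.
Rejected: [shape: circle, color: black, count: 1, texture: matte], since shape is circle. Rejected: [shape: square, color: yellow, count: 2, texture: glossy], since shape is square. Rejected: [shape: star, color: red, count: 1, texture: matte], since shape is star. Accepted: [shape: hexagon, color: yellow, count: 7, texture: glossy], since shape is hexagon.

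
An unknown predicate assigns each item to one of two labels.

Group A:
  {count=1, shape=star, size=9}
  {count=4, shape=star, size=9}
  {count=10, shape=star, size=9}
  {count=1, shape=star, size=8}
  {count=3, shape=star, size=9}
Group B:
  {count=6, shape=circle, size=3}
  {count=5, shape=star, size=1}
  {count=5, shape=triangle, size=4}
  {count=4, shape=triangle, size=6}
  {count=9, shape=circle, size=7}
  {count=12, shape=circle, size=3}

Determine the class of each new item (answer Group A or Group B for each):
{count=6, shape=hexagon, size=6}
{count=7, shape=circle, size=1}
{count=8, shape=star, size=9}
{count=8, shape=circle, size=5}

Group B, Group B, Group A, Group B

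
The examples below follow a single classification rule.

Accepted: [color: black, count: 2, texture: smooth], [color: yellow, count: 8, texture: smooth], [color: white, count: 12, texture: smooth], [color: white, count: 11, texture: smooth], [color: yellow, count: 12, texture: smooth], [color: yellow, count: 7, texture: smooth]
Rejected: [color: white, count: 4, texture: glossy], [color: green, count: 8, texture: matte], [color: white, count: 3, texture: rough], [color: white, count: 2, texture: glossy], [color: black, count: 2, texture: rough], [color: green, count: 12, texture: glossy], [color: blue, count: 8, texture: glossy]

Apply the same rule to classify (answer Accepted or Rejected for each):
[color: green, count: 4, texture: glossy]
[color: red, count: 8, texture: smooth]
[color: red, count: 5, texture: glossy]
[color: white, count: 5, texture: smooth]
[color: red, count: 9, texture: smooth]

The pattern is that an item is 'Accepted' exactly when: texture is smooth.
[color: green, count: 4, texture: glossy] → texture is glossy → Rejected.
[color: red, count: 8, texture: smooth] → texture is smooth → Accepted.
[color: red, count: 5, texture: glossy] → texture is glossy → Rejected.
[color: white, count: 5, texture: smooth] → texture is smooth → Accepted.
[color: red, count: 9, texture: smooth] → texture is smooth → Accepted.

Rejected, Accepted, Rejected, Accepted, Accepted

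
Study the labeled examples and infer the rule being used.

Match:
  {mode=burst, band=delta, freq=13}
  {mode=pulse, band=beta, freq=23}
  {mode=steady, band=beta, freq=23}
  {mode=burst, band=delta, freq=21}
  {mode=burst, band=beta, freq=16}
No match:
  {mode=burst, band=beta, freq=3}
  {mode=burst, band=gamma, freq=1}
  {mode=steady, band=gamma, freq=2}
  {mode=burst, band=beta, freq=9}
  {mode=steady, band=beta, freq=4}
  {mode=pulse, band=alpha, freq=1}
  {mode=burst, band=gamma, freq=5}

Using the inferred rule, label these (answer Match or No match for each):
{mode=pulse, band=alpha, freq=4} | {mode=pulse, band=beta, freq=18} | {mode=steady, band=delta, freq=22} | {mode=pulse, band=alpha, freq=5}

Every 'Match' example satisfies: freq ≥ 13. None of the 'No match' examples do.
{mode=pulse, band=alpha, freq=4} — freq = 4, hence No match. {mode=pulse, band=beta, freq=18} — freq = 18, hence Match. {mode=steady, band=delta, freq=22} — freq = 22, hence Match. {mode=pulse, band=alpha, freq=5} — freq = 5, hence No match.

No match, Match, Match, No match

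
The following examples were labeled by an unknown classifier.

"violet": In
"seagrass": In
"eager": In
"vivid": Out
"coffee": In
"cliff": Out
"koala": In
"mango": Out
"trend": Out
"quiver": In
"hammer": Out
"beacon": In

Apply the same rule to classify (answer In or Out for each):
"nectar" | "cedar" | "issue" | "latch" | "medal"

Out, Out, In, Out, Out

The pattern is that an item is 'In' exactly when: has ≥ 3 vowels.
"nectar" → 2 vowels → Out.
"cedar" → 2 vowels → Out.
"issue" → 3 vowels → In.
"latch" → 1 vowel → Out.
"medal" → 2 vowels → Out.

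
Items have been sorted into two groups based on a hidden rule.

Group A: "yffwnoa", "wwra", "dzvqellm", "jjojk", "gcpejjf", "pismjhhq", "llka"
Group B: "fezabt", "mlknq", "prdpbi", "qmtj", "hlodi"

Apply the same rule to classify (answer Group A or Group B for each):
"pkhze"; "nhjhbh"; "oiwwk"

Group B, Group B, Group A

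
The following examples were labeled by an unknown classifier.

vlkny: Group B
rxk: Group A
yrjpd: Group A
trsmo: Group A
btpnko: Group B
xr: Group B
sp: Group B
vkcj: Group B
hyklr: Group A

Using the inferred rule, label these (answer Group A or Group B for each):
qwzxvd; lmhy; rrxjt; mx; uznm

One predicate separates the groups cleanly: odd length AND contains 'r'.

Group B, Group B, Group A, Group B, Group B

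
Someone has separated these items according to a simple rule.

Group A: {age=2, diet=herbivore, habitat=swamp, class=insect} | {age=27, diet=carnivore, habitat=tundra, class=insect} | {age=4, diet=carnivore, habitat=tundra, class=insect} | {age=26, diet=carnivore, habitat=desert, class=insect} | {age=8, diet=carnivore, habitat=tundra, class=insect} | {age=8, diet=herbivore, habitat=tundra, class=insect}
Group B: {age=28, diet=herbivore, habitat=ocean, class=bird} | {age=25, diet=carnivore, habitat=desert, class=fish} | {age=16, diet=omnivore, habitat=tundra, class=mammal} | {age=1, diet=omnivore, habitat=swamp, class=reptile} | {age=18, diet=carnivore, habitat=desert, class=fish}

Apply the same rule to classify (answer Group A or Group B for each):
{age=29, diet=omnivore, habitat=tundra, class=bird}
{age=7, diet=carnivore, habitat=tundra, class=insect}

Group B, Group A

Every 'Group A' example satisfies: class is insect. None of the 'Group B' examples do.
Group B: {age=29, diet=omnivore, habitat=tundra, class=bird}, since class is bird. Group A: {age=7, diet=carnivore, habitat=tundra, class=insect}, since class is insect.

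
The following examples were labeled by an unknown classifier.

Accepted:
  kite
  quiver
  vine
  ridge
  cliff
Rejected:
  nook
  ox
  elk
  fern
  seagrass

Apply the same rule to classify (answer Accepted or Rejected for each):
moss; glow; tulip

Comparing the two groups points to one rule — contains 'i'.
Rejected: moss, since no 'i'. Rejected: glow, since no 'i'. Accepted: tulip, since has 'i'.

Rejected, Rejected, Accepted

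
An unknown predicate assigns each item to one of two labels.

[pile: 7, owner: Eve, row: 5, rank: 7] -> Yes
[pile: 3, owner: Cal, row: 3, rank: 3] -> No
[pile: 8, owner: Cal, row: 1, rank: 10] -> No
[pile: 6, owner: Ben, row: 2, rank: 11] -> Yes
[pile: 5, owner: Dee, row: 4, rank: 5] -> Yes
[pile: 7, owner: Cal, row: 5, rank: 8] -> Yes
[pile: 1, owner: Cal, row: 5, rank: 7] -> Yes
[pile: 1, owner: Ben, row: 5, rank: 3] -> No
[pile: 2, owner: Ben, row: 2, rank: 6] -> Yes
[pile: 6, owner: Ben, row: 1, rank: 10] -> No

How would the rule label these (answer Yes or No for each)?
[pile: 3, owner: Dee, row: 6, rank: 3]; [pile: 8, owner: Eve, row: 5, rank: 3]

The classifier is using: row ≥ 2 AND rank ≥ 5.
[pile: 3, owner: Dee, row: 6, rank: 3]: No (row = 6, rank = 3).
[pile: 8, owner: Eve, row: 5, rank: 3]: No (row = 5, rank = 3).

No, No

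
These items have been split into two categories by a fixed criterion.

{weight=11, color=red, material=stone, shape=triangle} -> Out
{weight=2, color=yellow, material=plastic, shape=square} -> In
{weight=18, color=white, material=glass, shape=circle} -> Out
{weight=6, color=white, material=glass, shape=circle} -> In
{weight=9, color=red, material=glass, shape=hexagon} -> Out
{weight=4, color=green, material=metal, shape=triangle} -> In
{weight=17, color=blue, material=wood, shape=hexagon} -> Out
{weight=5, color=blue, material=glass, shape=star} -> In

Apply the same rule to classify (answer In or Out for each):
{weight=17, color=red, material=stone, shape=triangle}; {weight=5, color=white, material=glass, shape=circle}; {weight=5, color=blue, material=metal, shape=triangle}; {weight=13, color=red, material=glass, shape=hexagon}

Out, In, In, Out

A rule that fits every label: weight ≤ 6 — true of each 'In' example, false of each 'Out' one.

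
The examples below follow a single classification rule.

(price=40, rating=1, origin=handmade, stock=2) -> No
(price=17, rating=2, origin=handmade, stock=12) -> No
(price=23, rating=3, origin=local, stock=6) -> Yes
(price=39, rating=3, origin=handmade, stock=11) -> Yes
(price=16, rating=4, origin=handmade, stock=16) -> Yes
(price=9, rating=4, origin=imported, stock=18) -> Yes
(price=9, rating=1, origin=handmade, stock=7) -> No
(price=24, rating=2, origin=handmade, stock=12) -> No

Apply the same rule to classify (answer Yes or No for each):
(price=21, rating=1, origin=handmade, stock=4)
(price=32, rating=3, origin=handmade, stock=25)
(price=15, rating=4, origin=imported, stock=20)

'Yes' ⟺ rating ≥ 3.
(price=21, rating=1, origin=handmade, stock=4): rating = 1, does not fit → No.
(price=32, rating=3, origin=handmade, stock=25): rating = 3, passes → Yes.
(price=15, rating=4, origin=imported, stock=20): rating = 4, passes → Yes.

No, Yes, Yes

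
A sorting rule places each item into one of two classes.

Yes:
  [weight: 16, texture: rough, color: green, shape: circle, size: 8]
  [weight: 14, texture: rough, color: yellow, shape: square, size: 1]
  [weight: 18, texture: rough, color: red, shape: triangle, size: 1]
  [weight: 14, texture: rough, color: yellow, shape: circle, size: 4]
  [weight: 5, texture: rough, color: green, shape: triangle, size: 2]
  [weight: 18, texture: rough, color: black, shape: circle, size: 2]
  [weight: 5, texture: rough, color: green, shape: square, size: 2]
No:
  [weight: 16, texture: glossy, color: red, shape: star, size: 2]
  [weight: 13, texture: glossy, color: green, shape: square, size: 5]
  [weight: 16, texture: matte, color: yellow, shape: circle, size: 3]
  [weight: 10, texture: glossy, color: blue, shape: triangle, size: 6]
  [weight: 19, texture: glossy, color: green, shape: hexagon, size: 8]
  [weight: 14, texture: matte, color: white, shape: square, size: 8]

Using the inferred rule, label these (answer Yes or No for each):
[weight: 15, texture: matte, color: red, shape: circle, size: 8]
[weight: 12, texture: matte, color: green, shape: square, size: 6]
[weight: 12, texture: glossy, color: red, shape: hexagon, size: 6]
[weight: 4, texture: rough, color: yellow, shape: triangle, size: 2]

Comparing the two groups points to one rule — texture is rough.

No, No, No, Yes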